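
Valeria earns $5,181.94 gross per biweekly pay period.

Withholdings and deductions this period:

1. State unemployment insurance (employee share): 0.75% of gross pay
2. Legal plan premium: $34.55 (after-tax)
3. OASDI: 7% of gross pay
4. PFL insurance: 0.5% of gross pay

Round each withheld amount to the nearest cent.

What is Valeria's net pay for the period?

State unemployment insurance (employee share): $5,181.94 × 0.0075 = $38.86
PFL insurance: $5,181.94 × 0.005 = $25.91
OASDI: $5,181.94 × 0.07 = $362.74
Legal plan premium: $34.55
Total deductions = $38.86 + $25.91 + $362.74 + $34.55 = $462.06
Net pay = $5,181.94 − $462.06 = $4,719.88

$4,719.88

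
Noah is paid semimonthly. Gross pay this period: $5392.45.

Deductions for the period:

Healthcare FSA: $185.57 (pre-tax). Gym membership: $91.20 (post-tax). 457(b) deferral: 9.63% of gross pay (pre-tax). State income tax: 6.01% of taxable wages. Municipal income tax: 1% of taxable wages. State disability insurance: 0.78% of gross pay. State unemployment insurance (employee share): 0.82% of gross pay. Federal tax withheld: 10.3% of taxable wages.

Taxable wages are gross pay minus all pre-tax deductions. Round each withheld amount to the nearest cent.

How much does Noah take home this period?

Healthcare FSA: $185.57
457(b) deferral: $5392.45 × 0.0963 = $519.29
Pre-tax total = $185.57 + $519.29 = $704.86
Taxable wages = $5392.45 − $704.86 = $4687.59
Federal tax withheld: $4687.59 × 0.103 = $482.82
Municipal income tax: $4687.59 × 0.01 = $46.88
State income tax: $4687.59 × 0.0601 = $281.72
State unemployment insurance (employee share): $5392.45 × 0.0082 = $44.22
State disability insurance: $5392.45 × 0.0078 = $42.06
Gym membership: $91.20
Total deductions = $185.57 + $519.29 + $482.82 + $46.88 + $281.72 + $44.22 + $42.06 + $91.20 = $1693.76
Net pay = $5392.45 − $1693.76 = $3698.69

$3698.69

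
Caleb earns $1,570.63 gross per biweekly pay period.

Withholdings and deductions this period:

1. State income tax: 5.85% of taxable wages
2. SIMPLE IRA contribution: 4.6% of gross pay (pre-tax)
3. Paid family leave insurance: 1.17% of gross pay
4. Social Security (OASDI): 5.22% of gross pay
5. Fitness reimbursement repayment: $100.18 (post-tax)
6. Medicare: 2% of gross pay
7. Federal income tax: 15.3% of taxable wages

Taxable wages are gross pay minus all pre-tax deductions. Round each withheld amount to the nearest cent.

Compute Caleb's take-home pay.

SIMPLE IRA contribution: $1,570.63 × 0.046 = $72.25
Taxable wages = $1,570.63 − $72.25 = $1,498.38
Federal income tax: $1,498.38 × 0.153 = $229.25
State income tax: $1,498.38 × 0.0585 = $87.66
Paid family leave insurance: $1,570.63 × 0.0117 = $18.38
Social Security (OASDI): $1,570.63 × 0.0522 = $81.99
Medicare: $1,570.63 × 0.02 = $31.41
Fitness reimbursement repayment: $100.18
Total deductions = $72.25 + $229.25 + $87.66 + $18.38 + $81.99 + $31.41 + $100.18 = $621.12
Net pay = $1,570.63 − $621.12 = $949.51

$949.51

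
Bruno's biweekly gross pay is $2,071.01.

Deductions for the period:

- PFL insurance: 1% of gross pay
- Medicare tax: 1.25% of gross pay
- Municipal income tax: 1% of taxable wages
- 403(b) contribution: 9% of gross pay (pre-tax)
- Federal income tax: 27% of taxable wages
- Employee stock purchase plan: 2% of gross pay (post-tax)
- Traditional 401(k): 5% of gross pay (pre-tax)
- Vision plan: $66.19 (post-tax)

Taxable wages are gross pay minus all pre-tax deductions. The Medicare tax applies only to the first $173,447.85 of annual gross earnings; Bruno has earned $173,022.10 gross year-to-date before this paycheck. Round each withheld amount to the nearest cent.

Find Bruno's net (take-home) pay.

403(b) contribution: $2,071.01 × 0.09 = $186.39
Traditional 401(k): $2,071.01 × 0.05 = $103.55
Pre-tax total = $186.39 + $103.55 = $289.94
Taxable wages = $2,071.01 − $289.94 = $1,781.07
Municipal income tax: $1,781.07 × 0.01 = $17.81
Federal income tax: $1,781.07 × 0.27 = $480.89
PFL insurance: $2,071.01 × 0.01 = $20.71
Medicare tax: only $173,447.85 − $173,022.10 = $425.75 of this check is subject → $425.75 × 0.0125 = $5.32
Vision plan: $66.19
Employee stock purchase plan: $2,071.01 × 0.02 = $41.42
Total deductions = $186.39 + $103.55 + $17.81 + $480.89 + $20.71 + $5.32 + $66.19 + $41.42 = $922.28
Net pay = $2,071.01 − $922.28 = $1,148.73

$1,148.73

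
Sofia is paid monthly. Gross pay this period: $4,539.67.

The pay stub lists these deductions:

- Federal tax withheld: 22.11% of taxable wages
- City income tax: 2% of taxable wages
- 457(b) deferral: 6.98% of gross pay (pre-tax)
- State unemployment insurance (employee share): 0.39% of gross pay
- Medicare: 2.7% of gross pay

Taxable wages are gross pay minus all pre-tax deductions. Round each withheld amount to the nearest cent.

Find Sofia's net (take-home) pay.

$3,064.41

457(b) deferral: $4,539.67 × 0.0698 = $316.87
Taxable wages = $4,539.67 − $316.87 = $4,222.80
City income tax: $4,222.80 × 0.02 = $84.46
Federal tax withheld: $4,222.80 × 0.2211 = $933.66
Medicare: $4,539.67 × 0.027 = $122.57
State unemployment insurance (employee share): $4,539.67 × 0.0039 = $17.70
Total deductions = $316.87 + $84.46 + $933.66 + $122.57 + $17.70 = $1,475.26
Net pay = $4,539.67 − $1,475.26 = $3,064.41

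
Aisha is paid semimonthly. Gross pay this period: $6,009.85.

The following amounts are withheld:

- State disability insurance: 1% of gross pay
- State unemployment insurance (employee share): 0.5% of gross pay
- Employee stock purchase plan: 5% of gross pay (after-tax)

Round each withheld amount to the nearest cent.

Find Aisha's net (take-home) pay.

$5,619.21

State disability insurance: $6,009.85 × 0.01 = $60.10
State unemployment insurance (employee share): $6,009.85 × 0.005 = $30.05
Employee stock purchase plan: $6,009.85 × 0.05 = $300.49
Total deductions = $60.10 + $30.05 + $300.49 = $390.64
Net pay = $6,009.85 − $390.64 = $5,619.21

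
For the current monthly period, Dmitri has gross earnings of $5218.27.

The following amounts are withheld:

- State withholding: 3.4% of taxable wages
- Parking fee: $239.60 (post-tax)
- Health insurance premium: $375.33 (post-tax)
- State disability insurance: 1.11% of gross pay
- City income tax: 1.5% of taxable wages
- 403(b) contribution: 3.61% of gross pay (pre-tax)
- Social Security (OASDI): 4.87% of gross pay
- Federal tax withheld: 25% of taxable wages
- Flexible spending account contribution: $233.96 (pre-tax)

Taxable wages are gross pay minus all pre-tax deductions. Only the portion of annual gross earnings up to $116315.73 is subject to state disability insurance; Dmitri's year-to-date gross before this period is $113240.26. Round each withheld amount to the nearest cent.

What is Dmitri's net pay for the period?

$2458.75

Flexible spending account contribution: $233.96
403(b) contribution: $5218.27 × 0.0361 = $188.38
Pre-tax total = $233.96 + $188.38 = $422.34
Taxable wages = $5218.27 − $422.34 = $4795.93
State withholding: $4795.93 × 0.034 = $163.06
Federal tax withheld: $4795.93 × 0.25 = $1198.98
City income tax: $4795.93 × 0.015 = $71.94
Social Security (OASDI): $5218.27 × 0.0487 = $254.13
State disability insurance: only $116315.73 − $113240.26 = $3075.47 of this check is subject → $3075.47 × 0.0111 = $34.14
Parking fee: $239.60
Health insurance premium: $375.33
Total deductions = $233.96 + $188.38 + $163.06 + $1198.98 + $71.94 + $254.13 + $34.14 + $239.60 + $375.33 = $2759.52
Net pay = $5218.27 − $2759.52 = $2458.75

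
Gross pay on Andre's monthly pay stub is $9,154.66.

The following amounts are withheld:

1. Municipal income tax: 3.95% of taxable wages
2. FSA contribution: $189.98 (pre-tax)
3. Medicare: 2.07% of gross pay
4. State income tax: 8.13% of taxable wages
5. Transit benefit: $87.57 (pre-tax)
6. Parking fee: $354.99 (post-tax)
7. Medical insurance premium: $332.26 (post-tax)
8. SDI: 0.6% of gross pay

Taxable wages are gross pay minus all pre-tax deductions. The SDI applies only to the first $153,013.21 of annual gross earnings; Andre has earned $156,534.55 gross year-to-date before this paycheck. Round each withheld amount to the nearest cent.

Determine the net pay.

$6,928.00

FSA contribution: $189.98
Transit benefit: $87.57
Pre-tax total = $189.98 + $87.57 = $277.55
Taxable wages = $9,154.66 − $277.55 = $8,877.11
State income tax: $8,877.11 × 0.0813 = $721.71
Municipal income tax: $8,877.11 × 0.0395 = $350.65
Medicare: $9,154.66 × 0.0207 = $189.50
SDI: annual cap $153,013.21 already reached (YTD $156,534.55), so $0.00
Parking fee: $354.99
Medical insurance premium: $332.26
Total deductions = $189.98 + $87.57 + $721.71 + $350.65 + $189.50 + $0.00 + $354.99 + $332.26 = $2,226.66
Net pay = $9,154.66 − $2,226.66 = $6,928.00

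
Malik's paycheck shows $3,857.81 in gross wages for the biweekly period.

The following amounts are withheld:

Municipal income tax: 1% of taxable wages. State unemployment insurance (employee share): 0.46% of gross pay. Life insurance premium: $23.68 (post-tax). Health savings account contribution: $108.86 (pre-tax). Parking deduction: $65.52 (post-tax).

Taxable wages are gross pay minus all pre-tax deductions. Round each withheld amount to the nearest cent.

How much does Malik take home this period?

Health savings account contribution: $108.86
Taxable wages = $3,857.81 − $108.86 = $3,748.95
Municipal income tax: $3,748.95 × 0.01 = $37.49
State unemployment insurance (employee share): $3,857.81 × 0.0046 = $17.75
Parking deduction: $65.52
Life insurance premium: $23.68
Total deductions = $108.86 + $37.49 + $17.75 + $65.52 + $23.68 = $253.30
Net pay = $3,857.81 − $253.30 = $3,604.51

$3,604.51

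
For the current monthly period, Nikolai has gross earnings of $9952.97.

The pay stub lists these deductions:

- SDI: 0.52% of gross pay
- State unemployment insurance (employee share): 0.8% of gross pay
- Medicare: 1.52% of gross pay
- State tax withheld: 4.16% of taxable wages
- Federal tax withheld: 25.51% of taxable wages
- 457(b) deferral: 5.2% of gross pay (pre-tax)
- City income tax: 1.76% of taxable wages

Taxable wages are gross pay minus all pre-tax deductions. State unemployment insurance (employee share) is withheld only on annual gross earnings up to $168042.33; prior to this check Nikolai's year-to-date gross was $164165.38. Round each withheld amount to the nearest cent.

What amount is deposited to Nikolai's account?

457(b) deferral: $9952.97 × 0.052 = $517.55
Taxable wages = $9952.97 − $517.55 = $9435.42
City income tax: $9435.42 × 0.0176 = $166.06
State tax withheld: $9435.42 × 0.0416 = $392.51
Federal tax withheld: $9435.42 × 0.2551 = $2406.98
Medicare: $9952.97 × 0.0152 = $151.29
SDI: $9952.97 × 0.0052 = $51.76
State unemployment insurance (employee share): only $168042.33 − $164165.38 = $3876.95 of this check is subject → $3876.95 × 0.008 = $31.02
Total deductions = $517.55 + $166.06 + $392.51 + $2406.98 + $151.29 + $51.76 + $31.02 = $3717.17
Net pay = $9952.97 − $3717.17 = $6235.80

$6235.80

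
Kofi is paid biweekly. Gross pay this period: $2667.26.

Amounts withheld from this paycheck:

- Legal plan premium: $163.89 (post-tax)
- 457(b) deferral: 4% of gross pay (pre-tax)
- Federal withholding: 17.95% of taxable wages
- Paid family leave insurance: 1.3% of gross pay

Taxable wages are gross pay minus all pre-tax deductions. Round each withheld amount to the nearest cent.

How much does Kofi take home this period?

457(b) deferral: $2667.26 × 0.04 = $106.69
Taxable wages = $2667.26 − $106.69 = $2560.57
Federal withholding: $2560.57 × 0.1795 = $459.62
Paid family leave insurance: $2667.26 × 0.013 = $34.67
Legal plan premium: $163.89
Total deductions = $106.69 + $459.62 + $34.67 + $163.89 = $764.87
Net pay = $2667.26 − $764.87 = $1902.39

$1902.39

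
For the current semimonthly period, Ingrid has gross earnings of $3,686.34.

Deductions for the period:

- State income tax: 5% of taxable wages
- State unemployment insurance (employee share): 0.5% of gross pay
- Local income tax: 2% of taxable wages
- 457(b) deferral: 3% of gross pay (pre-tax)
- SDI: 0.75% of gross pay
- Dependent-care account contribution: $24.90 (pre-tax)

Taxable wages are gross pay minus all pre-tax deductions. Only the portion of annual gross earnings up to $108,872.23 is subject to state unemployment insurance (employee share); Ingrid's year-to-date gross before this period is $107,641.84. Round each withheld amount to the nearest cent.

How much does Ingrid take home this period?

Dependent-care account contribution: $24.90
457(b) deferral: $3,686.34 × 0.03 = $110.59
Pre-tax total = $24.90 + $110.59 = $135.49
Taxable wages = $3,686.34 − $135.49 = $3,550.85
State income tax: $3,550.85 × 0.05 = $177.54
Local income tax: $3,550.85 × 0.02 = $71.02
SDI: $3,686.34 × 0.0075 = $27.65
State unemployment insurance (employee share): only $108,872.23 − $107,641.84 = $1,230.39 of this check is subject → $1,230.39 × 0.005 = $6.15
Total deductions = $24.90 + $110.59 + $177.54 + $71.02 + $27.65 + $6.15 = $417.85
Net pay = $3,686.34 − $417.85 = $3,268.49

$3,268.49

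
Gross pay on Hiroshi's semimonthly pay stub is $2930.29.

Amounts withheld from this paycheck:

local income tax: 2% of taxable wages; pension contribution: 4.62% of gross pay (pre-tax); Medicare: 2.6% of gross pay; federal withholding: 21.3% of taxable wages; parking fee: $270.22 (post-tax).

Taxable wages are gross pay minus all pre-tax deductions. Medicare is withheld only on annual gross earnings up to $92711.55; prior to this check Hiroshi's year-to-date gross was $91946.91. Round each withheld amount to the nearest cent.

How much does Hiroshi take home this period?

$1853.59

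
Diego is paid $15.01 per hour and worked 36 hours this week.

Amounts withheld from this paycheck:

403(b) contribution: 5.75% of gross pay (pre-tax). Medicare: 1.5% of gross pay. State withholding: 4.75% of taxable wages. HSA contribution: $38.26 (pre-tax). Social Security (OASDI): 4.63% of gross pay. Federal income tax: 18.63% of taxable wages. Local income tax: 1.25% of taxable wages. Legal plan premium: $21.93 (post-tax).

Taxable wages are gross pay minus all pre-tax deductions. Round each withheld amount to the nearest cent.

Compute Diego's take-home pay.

Gross pay: 36 × $15.01 = $540.36
HSA contribution: $38.26
403(b) contribution: $540.36 × 0.0575 = $31.07
Pre-tax total = $38.26 + $31.07 = $69.33
Taxable wages = $540.36 − $69.33 = $471.03
Federal income tax: $471.03 × 0.1863 = $87.75
Local income tax: $471.03 × 0.0125 = $5.89
State withholding: $471.03 × 0.0475 = $22.37
Medicare: $540.36 × 0.015 = $8.11
Social Security (OASDI): $540.36 × 0.0463 = $25.02
Legal plan premium: $21.93
Total deductions = $38.26 + $31.07 + $87.75 + $5.89 + $22.37 + $8.11 + $25.02 + $21.93 = $240.40
Net pay = $540.36 − $240.40 = $299.96

$299.96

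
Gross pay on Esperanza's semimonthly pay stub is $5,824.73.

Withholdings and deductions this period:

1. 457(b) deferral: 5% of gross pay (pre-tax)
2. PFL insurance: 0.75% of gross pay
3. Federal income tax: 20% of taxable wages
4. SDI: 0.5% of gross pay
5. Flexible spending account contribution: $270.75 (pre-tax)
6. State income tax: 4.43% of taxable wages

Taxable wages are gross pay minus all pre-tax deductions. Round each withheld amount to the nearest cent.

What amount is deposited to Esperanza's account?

457(b) deferral: $5,824.73 × 0.05 = $291.24
Flexible spending account contribution: $270.75
Pre-tax total = $291.24 + $270.75 = $561.99
Taxable wages = $5,824.73 − $561.99 = $5,262.74
State income tax: $5,262.74 × 0.0443 = $233.14
Federal income tax: $5,262.74 × 0.2 = $1,052.55
SDI: $5,824.73 × 0.005 = $29.12
PFL insurance: $5,824.73 × 0.0075 = $43.69
Total deductions = $291.24 + $270.75 + $233.14 + $1,052.55 + $29.12 + $43.69 = $1,920.49
Net pay = $5,824.73 − $1,920.49 = $3,904.24

$3,904.24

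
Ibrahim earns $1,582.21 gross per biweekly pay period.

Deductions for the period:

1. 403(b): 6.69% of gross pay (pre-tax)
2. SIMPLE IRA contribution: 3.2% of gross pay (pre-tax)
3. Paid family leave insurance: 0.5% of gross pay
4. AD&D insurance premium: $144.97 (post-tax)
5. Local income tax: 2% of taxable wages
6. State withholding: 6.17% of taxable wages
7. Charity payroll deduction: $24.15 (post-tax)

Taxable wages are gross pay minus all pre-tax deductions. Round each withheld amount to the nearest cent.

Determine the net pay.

$1,132.22

SIMPLE IRA contribution: $1,582.21 × 0.032 = $50.63
403(b): $1,582.21 × 0.0669 = $105.85
Pre-tax total = $50.63 + $105.85 = $156.48
Taxable wages = $1,582.21 − $156.48 = $1,425.73
Local income tax: $1,425.73 × 0.02 = $28.51
State withholding: $1,425.73 × 0.0617 = $87.97
Paid family leave insurance: $1,582.21 × 0.005 = $7.91
Charity payroll deduction: $24.15
AD&D insurance premium: $144.97
Total deductions = $50.63 + $105.85 + $28.51 + $87.97 + $7.91 + $24.15 + $144.97 = $449.99
Net pay = $1,582.21 − $449.99 = $1,132.22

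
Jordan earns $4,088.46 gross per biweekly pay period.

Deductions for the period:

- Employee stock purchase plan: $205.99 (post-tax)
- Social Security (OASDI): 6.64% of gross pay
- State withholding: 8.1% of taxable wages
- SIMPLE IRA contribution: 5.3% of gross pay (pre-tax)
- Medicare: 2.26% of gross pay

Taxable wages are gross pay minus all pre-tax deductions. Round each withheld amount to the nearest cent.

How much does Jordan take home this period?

$2,988.30

SIMPLE IRA contribution: $4,088.46 × 0.053 = $216.69
Taxable wages = $4,088.46 − $216.69 = $3,871.77
State withholding: $3,871.77 × 0.081 = $313.61
Medicare: $4,088.46 × 0.0226 = $92.40
Social Security (OASDI): $4,088.46 × 0.0664 = $271.47
Employee stock purchase plan: $205.99
Total deductions = $216.69 + $313.61 + $92.40 + $271.47 + $205.99 = $1,100.16
Net pay = $4,088.46 − $1,100.16 = $2,988.30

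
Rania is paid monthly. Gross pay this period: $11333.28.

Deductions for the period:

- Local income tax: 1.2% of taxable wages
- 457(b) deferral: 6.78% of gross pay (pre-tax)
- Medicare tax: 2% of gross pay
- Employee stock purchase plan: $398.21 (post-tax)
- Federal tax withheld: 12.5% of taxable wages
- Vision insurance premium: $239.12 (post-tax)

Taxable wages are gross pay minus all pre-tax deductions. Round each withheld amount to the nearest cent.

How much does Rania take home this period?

$8253.49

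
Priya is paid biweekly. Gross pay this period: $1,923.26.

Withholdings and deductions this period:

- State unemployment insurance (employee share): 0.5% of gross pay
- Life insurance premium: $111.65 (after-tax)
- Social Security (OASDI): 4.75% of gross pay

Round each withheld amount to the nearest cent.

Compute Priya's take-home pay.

State unemployment insurance (employee share): $1,923.26 × 0.005 = $9.62
Social Security (OASDI): $1,923.26 × 0.0475 = $91.35
Life insurance premium: $111.65
Total deductions = $9.62 + $91.35 + $111.65 = $212.62
Net pay = $1,923.26 − $212.62 = $1,710.64

$1,710.64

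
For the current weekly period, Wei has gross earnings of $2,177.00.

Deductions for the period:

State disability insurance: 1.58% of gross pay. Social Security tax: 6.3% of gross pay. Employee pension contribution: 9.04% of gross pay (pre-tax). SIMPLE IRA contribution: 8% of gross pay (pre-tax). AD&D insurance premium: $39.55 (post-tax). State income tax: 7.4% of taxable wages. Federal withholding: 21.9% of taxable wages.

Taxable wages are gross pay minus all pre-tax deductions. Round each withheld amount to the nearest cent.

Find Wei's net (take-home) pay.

$1,065.77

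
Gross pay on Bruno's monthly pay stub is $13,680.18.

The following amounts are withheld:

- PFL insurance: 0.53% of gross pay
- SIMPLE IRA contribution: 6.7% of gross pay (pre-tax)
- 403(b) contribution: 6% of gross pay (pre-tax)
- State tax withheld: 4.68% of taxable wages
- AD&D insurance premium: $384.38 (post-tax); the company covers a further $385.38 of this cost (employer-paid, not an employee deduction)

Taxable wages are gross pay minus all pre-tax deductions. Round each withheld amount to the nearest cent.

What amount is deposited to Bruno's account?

$10,927.00

SIMPLE IRA contribution: $13,680.18 × 0.067 = $916.57
403(b) contribution: $13,680.18 × 0.06 = $820.81
Pre-tax total = $916.57 + $820.81 = $1,737.38
Taxable wages = $13,680.18 − $1,737.38 = $11,942.80
State tax withheld: $11,942.80 × 0.0468 = $558.92
PFL insurance: $13,680.18 × 0.0053 = $72.50
AD&D insurance premium: $384.38
(Employer's $385.38 toward AD&D insurance premium is not withheld from the employee.)
Total deductions = $916.57 + $820.81 + $558.92 + $72.50 + $384.38 = $2,753.18
Net pay = $13,680.18 − $2,753.18 = $10,927.00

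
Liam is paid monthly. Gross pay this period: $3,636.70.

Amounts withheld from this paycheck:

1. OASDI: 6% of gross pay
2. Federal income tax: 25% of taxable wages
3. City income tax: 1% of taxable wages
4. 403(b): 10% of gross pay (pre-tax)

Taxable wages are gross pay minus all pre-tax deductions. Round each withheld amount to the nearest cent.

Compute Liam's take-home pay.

403(b): $3,636.70 × 0.1 = $363.67
Taxable wages = $3,636.70 − $363.67 = $3,273.03
Federal income tax: $3,273.03 × 0.25 = $818.26
City income tax: $3,273.03 × 0.01 = $32.73
OASDI: $3,636.70 × 0.06 = $218.20
Total deductions = $363.67 + $818.26 + $32.73 + $218.20 = $1,432.86
Net pay = $3,636.70 − $1,432.86 = $2,203.84

$2,203.84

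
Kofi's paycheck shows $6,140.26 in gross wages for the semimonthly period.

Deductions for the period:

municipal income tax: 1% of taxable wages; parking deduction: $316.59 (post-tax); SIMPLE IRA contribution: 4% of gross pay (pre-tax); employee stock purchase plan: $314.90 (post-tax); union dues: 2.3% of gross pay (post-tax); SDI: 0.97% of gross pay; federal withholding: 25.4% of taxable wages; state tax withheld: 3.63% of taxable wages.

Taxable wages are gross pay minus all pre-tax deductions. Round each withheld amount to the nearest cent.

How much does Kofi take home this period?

$3,292.20

SIMPLE IRA contribution: $6,140.26 × 0.04 = $245.61
Taxable wages = $6,140.26 − $245.61 = $5,894.65
Municipal income tax: $5,894.65 × 0.01 = $58.95
Federal withholding: $5,894.65 × 0.254 = $1,497.24
State tax withheld: $5,894.65 × 0.0363 = $213.98
SDI: $6,140.26 × 0.0097 = $59.56
Employee stock purchase plan: $314.90
Parking deduction: $316.59
Union dues: $6,140.26 × 0.023 = $141.23
Total deductions = $245.61 + $58.95 + $1,497.24 + $213.98 + $59.56 + $314.90 + $316.59 + $141.23 = $2,848.06
Net pay = $6,140.26 − $2,848.06 = $3,292.20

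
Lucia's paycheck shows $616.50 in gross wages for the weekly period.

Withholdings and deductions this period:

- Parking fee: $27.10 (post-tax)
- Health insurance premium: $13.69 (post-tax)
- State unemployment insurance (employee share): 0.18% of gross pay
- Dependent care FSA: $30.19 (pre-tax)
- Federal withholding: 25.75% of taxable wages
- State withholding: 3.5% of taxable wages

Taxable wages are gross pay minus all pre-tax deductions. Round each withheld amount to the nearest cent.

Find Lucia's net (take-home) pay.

$372.92

Dependent care FSA: $30.19
Taxable wages = $616.50 − $30.19 = $586.31
Federal withholding: $586.31 × 0.2575 = $150.97
State withholding: $586.31 × 0.035 = $20.52
State unemployment insurance (employee share): $616.50 × 0.0018 = $1.11
Health insurance premium: $13.69
Parking fee: $27.10
Total deductions = $30.19 + $150.97 + $20.52 + $1.11 + $13.69 + $27.10 = $243.58
Net pay = $616.50 − $243.58 = $372.92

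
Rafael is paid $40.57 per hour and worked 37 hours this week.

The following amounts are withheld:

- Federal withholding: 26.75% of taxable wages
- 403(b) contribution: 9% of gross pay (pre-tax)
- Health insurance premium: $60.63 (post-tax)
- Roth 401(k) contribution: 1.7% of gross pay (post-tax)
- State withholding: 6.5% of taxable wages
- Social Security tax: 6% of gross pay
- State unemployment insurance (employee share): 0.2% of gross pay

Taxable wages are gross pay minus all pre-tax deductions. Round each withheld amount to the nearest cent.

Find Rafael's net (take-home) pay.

$732.58

Gross pay: 37 × $40.57 = $1,501.09
403(b) contribution: $1,501.09 × 0.09 = $135.10
Taxable wages = $1,501.09 − $135.10 = $1,365.99
State withholding: $1,365.99 × 0.065 = $88.79
Federal withholding: $1,365.99 × 0.2675 = $365.40
Social Security tax: $1,501.09 × 0.06 = $90.07
State unemployment insurance (employee share): $1,501.09 × 0.002 = $3.00
Health insurance premium: $60.63
Roth 401(k) contribution: $1,501.09 × 0.017 = $25.52
Total deductions = $135.10 + $88.79 + $365.40 + $90.07 + $3.00 + $60.63 + $25.52 = $768.51
Net pay = $1,501.09 − $768.51 = $732.58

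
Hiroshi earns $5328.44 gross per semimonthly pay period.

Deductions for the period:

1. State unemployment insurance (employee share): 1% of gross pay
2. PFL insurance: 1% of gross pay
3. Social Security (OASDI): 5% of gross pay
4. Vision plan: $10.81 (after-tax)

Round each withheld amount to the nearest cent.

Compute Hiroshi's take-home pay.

$4944.65

PFL insurance: $5328.44 × 0.01 = $53.28
Social Security (OASDI): $5328.44 × 0.05 = $266.42
State unemployment insurance (employee share): $5328.44 × 0.01 = $53.28
Vision plan: $10.81
Total deductions = $53.28 + $266.42 + $53.28 + $10.81 = $383.79
Net pay = $5328.44 − $383.79 = $4944.65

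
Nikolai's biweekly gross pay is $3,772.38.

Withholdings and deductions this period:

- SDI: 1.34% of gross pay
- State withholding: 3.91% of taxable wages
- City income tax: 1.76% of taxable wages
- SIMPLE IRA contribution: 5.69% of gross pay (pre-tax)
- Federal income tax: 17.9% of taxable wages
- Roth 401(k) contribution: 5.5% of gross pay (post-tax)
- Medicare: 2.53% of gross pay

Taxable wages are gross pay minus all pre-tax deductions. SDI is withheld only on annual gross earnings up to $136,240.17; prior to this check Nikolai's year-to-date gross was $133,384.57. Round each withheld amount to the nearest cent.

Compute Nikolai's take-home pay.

SIMPLE IRA contribution: $3,772.38 × 0.0569 = $214.65
Taxable wages = $3,772.38 − $214.65 = $3,557.73
City income tax: $3,557.73 × 0.0176 = $62.62
Federal income tax: $3,557.73 × 0.179 = $636.83
State withholding: $3,557.73 × 0.0391 = $139.11
Medicare: $3,772.38 × 0.0253 = $95.44
SDI: only $136,240.17 − $133,384.57 = $2,855.60 of this check is subject → $2,855.60 × 0.0134 = $38.27
Roth 401(k) contribution: $3,772.38 × 0.055 = $207.48
Total deductions = $214.65 + $62.62 + $636.83 + $139.11 + $95.44 + $38.27 + $207.48 = $1,394.40
Net pay = $3,772.38 − $1,394.40 = $2,377.98

$2,377.98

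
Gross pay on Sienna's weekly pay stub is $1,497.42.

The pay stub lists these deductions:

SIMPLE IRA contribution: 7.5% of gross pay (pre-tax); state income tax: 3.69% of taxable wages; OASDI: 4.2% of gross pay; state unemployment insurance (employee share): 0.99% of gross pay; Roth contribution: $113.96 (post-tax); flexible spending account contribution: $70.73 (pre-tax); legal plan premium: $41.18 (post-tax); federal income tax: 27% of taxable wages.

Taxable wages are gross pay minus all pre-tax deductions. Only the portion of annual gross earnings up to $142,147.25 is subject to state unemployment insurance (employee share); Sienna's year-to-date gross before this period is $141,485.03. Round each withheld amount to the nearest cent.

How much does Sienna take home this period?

$686.41

Flexible spending account contribution: $70.73
SIMPLE IRA contribution: $1,497.42 × 0.075 = $112.31
Pre-tax total = $70.73 + $112.31 = $183.04
Taxable wages = $1,497.42 − $183.04 = $1,314.38
Federal income tax: $1,314.38 × 0.27 = $354.88
State income tax: $1,314.38 × 0.0369 = $48.50
State unemployment insurance (employee share): only $142,147.25 − $141,485.03 = $662.22 of this check is subject → $662.22 × 0.0099 = $6.56
OASDI: $1,497.42 × 0.042 = $62.89
Legal plan premium: $41.18
Roth contribution: $113.96
Total deductions = $70.73 + $112.31 + $354.88 + $48.50 + $6.56 + $62.89 + $41.18 + $113.96 = $811.01
Net pay = $1,497.42 − $811.01 = $686.41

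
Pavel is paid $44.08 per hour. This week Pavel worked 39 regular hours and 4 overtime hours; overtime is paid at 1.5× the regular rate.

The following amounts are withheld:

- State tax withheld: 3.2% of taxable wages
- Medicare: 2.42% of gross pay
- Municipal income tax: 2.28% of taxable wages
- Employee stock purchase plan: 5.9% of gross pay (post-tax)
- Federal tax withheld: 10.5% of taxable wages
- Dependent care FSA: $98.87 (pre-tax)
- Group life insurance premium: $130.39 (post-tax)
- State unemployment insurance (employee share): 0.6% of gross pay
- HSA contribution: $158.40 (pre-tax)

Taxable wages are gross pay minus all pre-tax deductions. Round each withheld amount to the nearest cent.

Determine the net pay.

$1,143.15

Regular pay: 39 × $44.08 = $1,719.12
Overtime pay: 4 × $44.08 × 1.5 = $264.48
Gross pay = $1,719.12 + $264.48 = $1,983.60
HSA contribution: $158.40
Dependent care FSA: $98.87
Pre-tax total = $158.40 + $98.87 = $257.27
Taxable wages = $1,983.60 − $257.27 = $1,726.33
State tax withheld: $1,726.33 × 0.032 = $55.24
Municipal income tax: $1,726.33 × 0.0228 = $39.36
Federal tax withheld: $1,726.33 × 0.105 = $181.26
Medicare: $1,983.60 × 0.0242 = $48.00
State unemployment insurance (employee share): $1,983.60 × 0.006 = $11.90
Group life insurance premium: $130.39
Employee stock purchase plan: $1,983.60 × 0.059 = $117.03
Total deductions = $158.40 + $98.87 + $55.24 + $39.36 + $181.26 + $48.00 + $11.90 + $130.39 + $117.03 = $840.45
Net pay = $1,983.60 − $840.45 = $1,143.15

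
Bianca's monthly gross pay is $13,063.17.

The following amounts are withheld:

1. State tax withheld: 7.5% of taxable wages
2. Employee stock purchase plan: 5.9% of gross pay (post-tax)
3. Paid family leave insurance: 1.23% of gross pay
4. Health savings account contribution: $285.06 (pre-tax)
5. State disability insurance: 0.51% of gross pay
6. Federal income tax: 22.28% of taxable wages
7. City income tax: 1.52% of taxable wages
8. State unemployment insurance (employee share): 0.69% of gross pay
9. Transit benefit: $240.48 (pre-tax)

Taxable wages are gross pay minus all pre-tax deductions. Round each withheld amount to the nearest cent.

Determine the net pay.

$7,525.19

Health savings account contribution: $285.06
Transit benefit: $240.48
Pre-tax total = $285.06 + $240.48 = $525.54
Taxable wages = $13,063.17 − $525.54 = $12,537.63
State tax withheld: $12,537.63 × 0.075 = $940.32
City income tax: $12,537.63 × 0.0152 = $190.57
Federal income tax: $12,537.63 × 0.2228 = $2,793.38
Paid family leave insurance: $13,063.17 × 0.0123 = $160.68
State disability insurance: $13,063.17 × 0.0051 = $66.62
State unemployment insurance (employee share): $13,063.17 × 0.0069 = $90.14
Employee stock purchase plan: $13,063.17 × 0.059 = $770.73
Total deductions = $285.06 + $240.48 + $940.32 + $190.57 + $2,793.38 + $160.68 + $66.62 + $90.14 + $770.73 = $5,537.98
Net pay = $13,063.17 − $5,537.98 = $7,525.19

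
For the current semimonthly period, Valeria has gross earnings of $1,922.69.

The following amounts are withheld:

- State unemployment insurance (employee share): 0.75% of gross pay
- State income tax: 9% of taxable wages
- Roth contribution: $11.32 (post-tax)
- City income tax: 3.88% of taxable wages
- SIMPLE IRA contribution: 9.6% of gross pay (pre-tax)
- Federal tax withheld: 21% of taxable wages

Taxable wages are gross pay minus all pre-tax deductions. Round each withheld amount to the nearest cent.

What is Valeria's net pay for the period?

$1,123.50

SIMPLE IRA contribution: $1,922.69 × 0.096 = $184.58
Taxable wages = $1,922.69 − $184.58 = $1,738.11
Federal tax withheld: $1,738.11 × 0.21 = $365.00
State income tax: $1,738.11 × 0.09 = $156.43
City income tax: $1,738.11 × 0.0388 = $67.44
State unemployment insurance (employee share): $1,922.69 × 0.0075 = $14.42
Roth contribution: $11.32
Total deductions = $184.58 + $365.00 + $156.43 + $67.44 + $14.42 + $11.32 = $799.19
Net pay = $1,922.69 − $799.19 = $1,123.50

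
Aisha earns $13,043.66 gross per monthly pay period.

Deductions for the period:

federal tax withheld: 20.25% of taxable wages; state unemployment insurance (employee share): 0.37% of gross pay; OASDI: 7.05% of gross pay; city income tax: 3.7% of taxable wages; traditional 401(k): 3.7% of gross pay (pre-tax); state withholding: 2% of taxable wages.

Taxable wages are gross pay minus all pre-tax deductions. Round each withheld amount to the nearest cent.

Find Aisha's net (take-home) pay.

Traditional 401(k): $13,043.66 × 0.037 = $482.62
Taxable wages = $13,043.66 − $482.62 = $12,561.04
Federal tax withheld: $12,561.04 × 0.2025 = $2,543.61
City income tax: $12,561.04 × 0.037 = $464.76
State withholding: $12,561.04 × 0.02 = $251.22
OASDI: $13,043.66 × 0.0705 = $919.58
State unemployment insurance (employee share): $13,043.66 × 0.0037 = $48.26
Total deductions = $482.62 + $2,543.61 + $464.76 + $251.22 + $919.58 + $48.26 = $4,710.05
Net pay = $13,043.66 − $4,710.05 = $8,333.61

$8,333.61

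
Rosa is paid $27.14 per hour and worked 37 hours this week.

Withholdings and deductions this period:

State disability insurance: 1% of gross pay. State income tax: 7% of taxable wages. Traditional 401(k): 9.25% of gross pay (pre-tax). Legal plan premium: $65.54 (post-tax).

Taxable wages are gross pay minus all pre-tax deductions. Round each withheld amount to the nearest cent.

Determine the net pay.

Gross pay: 37 × $27.14 = $1004.18
Traditional 401(k): $1004.18 × 0.0925 = $92.89
Taxable wages = $1004.18 − $92.89 = $911.29
State income tax: $911.29 × 0.07 = $63.79
State disability insurance: $1004.18 × 0.01 = $10.04
Legal plan premium: $65.54
Total deductions = $92.89 + $63.79 + $10.04 + $65.54 = $232.26
Net pay = $1004.18 − $232.26 = $771.92

$771.92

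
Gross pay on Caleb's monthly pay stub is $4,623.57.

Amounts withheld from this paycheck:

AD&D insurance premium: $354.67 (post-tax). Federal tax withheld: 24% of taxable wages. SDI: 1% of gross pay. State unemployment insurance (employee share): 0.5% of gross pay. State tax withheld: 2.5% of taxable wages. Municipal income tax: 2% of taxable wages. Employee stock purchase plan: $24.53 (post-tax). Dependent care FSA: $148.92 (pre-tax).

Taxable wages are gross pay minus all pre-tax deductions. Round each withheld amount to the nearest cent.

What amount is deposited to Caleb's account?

$2,750.81

Dependent care FSA: $148.92
Taxable wages = $4,623.57 − $148.92 = $4,474.65
Federal tax withheld: $4,474.65 × 0.24 = $1,073.92
State tax withheld: $4,474.65 × 0.025 = $111.87
Municipal income tax: $4,474.65 × 0.02 = $89.49
SDI: $4,623.57 × 0.01 = $46.24
State unemployment insurance (employee share): $4,623.57 × 0.005 = $23.12
AD&D insurance premium: $354.67
Employee stock purchase plan: $24.53
Total deductions = $148.92 + $1,073.92 + $111.87 + $89.49 + $46.24 + $23.12 + $354.67 + $24.53 = $1,872.76
Net pay = $4,623.57 − $1,872.76 = $2,750.81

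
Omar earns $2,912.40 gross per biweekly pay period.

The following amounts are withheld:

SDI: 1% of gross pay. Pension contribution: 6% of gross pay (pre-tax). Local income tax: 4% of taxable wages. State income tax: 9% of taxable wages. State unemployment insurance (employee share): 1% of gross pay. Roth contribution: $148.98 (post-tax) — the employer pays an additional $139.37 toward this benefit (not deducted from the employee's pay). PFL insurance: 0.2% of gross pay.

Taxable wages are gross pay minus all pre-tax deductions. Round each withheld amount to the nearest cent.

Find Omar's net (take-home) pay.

Pension contribution: $2,912.40 × 0.06 = $174.74
Taxable wages = $2,912.40 − $174.74 = $2,737.66
State income tax: $2,737.66 × 0.09 = $246.39
Local income tax: $2,737.66 × 0.04 = $109.51
PFL insurance: $2,912.40 × 0.002 = $5.82
SDI: $2,912.40 × 0.01 = $29.12
State unemployment insurance (employee share): $2,912.40 × 0.01 = $29.12
Roth contribution: $148.98
(Employer's $139.37 toward Roth contribution is not withheld from the employee.)
Total deductions = $174.74 + $246.39 + $109.51 + $5.82 + $29.12 + $29.12 + $148.98 = $743.68
Net pay = $2,912.40 − $743.68 = $2,168.72

$2,168.72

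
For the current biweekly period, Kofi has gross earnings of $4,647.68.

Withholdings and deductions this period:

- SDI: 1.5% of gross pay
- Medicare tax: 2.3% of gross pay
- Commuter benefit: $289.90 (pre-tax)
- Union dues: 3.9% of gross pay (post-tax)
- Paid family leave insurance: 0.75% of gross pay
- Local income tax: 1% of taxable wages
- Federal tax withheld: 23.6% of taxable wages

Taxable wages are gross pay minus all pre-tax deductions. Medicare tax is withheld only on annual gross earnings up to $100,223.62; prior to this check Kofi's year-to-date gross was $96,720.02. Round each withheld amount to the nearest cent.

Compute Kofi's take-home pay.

$2,919.34

Commuter benefit: $289.90
Taxable wages = $4,647.68 − $289.90 = $4,357.78
Federal tax withheld: $4,357.78 × 0.236 = $1,028.44
Local income tax: $4,357.78 × 0.01 = $43.58
Paid family leave insurance: $4,647.68 × 0.0075 = $34.86
Medicare tax: only $100,223.62 − $96,720.02 = $3,503.60 of this check is subject → $3,503.60 × 0.023 = $80.58
SDI: $4,647.68 × 0.015 = $69.72
Union dues: $4,647.68 × 0.039 = $181.26
Total deductions = $289.90 + $1,028.44 + $43.58 + $34.86 + $80.58 + $69.72 + $181.26 = $1,728.34
Net pay = $4,647.68 − $1,728.34 = $2,919.34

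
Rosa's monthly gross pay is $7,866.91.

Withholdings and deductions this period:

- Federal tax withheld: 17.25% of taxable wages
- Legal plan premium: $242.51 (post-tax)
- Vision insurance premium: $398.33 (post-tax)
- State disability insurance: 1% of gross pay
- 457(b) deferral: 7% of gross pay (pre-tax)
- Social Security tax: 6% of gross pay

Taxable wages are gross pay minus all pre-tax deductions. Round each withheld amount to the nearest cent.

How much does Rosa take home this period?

457(b) deferral: $7,866.91 × 0.07 = $550.68
Taxable wages = $7,866.91 − $550.68 = $7,316.23
Federal tax withheld: $7,316.23 × 0.1725 = $1,262.05
State disability insurance: $7,866.91 × 0.01 = $78.67
Social Security tax: $7,866.91 × 0.06 = $472.01
Legal plan premium: $242.51
Vision insurance premium: $398.33
Total deductions = $550.68 + $1,262.05 + $78.67 + $472.01 + $242.51 + $398.33 = $3,004.25
Net pay = $7,866.91 − $3,004.25 = $4,862.66

$4,862.66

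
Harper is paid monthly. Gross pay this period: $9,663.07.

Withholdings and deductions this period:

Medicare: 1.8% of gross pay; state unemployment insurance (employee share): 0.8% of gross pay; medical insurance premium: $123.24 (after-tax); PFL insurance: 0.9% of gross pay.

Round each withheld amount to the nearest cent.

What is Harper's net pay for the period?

PFL insurance: $9,663.07 × 0.009 = $86.97
Medicare: $9,663.07 × 0.018 = $173.94
State unemployment insurance (employee share): $9,663.07 × 0.008 = $77.30
Medical insurance premium: $123.24
Total deductions = $86.97 + $173.94 + $77.30 + $123.24 = $461.45
Net pay = $9,663.07 − $461.45 = $9,201.62

$9,201.62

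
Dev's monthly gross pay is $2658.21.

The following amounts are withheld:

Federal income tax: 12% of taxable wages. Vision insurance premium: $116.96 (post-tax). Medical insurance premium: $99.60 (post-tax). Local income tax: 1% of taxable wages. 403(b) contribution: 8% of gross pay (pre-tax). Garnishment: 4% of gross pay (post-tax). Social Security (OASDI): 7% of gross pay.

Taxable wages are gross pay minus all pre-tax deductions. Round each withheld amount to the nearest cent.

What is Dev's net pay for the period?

$1618.66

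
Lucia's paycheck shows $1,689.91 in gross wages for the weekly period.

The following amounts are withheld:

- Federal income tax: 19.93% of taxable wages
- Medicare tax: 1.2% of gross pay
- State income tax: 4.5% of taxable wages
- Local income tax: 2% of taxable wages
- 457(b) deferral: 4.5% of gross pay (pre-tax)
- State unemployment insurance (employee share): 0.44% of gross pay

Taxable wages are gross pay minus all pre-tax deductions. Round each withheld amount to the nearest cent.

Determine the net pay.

$1,159.60

457(b) deferral: $1,689.91 × 0.045 = $76.05
Taxable wages = $1,689.91 − $76.05 = $1,613.86
State income tax: $1,613.86 × 0.045 = $72.62
Local income tax: $1,613.86 × 0.02 = $32.28
Federal income tax: $1,613.86 × 0.1993 = $321.64
Medicare tax: $1,689.91 × 0.012 = $20.28
State unemployment insurance (employee share): $1,689.91 × 0.0044 = $7.44
Total deductions = $76.05 + $72.62 + $32.28 + $321.64 + $20.28 + $7.44 = $530.31
Net pay = $1,689.91 − $530.31 = $1,159.60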